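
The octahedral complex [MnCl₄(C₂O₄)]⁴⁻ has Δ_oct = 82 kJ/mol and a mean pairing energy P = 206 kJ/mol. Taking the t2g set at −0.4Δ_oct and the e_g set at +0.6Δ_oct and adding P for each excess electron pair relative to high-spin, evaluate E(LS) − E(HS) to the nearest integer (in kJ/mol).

248

Ligand charges: 4×(-1) from Cl⁻ and 1×(-2) from C₂O₄²⁻ sum to -6; with overall charge -4, Mn is +2.
Mn is in group 7, so Mn²⁺ is d⁵ (7 − 2 = 5).
In the high-spin limit (t2g^3 e_g^2) the orbital term is 0.0Δ_oct = 0 kJ/mol, with no excess pairing.
For low-spin the configuration is t2g^5 e_g^0: orbital energy -2.0 × 82 = -164 kJ/mol, and 2 additional pairs relative to high-spin add 412 kJ/mol, giving 248 kJ/mol.
E(LS) − E(HS) = 248 − (0) = 248 kJ/mol.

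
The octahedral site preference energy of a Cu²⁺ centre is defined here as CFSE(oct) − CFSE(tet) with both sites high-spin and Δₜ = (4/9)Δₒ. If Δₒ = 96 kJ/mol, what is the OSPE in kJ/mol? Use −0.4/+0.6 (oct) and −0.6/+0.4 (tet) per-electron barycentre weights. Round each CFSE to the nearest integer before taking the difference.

Cu²⁺: group 11, so d-count = 11 − 2 = 9.
Octahedral high-spin t₂g⁶ eg³: CFSE = -0.6 × 96 = -58 kJ/mol.
In a tetrahedral site the filling is e⁴ t₂⁵: CFSE(tet) = -0.4Δₜ = -0.4 × (4/9)(96) = -17 kJ/mol.
OSPE = -58 − (-17) = -41 kJ/mol.

-41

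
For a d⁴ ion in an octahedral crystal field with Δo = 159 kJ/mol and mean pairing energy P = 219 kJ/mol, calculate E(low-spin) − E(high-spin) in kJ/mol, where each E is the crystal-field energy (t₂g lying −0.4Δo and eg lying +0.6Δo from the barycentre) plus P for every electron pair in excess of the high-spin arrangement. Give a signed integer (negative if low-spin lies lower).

High-spin: t₂g³ eg¹, CFSE = -0.6Δo = -95 kJ/mol.
Low-spin t₂g⁴ eg⁰ gives -1.6Δo = -254 kJ/mol, but forming 1 extra pair costs 1P = 219 kJ/mol, so E(LS) = -254 + 219 = -35 kJ/mol.
The difference is -35 − (-95) = 60 kJ/mol, so high-spin lies lower.

60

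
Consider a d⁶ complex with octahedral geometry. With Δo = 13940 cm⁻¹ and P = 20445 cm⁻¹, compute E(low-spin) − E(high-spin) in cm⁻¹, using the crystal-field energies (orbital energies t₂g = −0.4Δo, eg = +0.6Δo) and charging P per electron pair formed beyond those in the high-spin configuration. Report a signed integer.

High-spin: t₂g⁴ eg², CFSE = -0.4Δo = -5576 cm⁻¹.
Low-spin: t₂g⁶ eg⁰, orbital CFSE = -2.4Δo = -33456 cm⁻¹; plus 2 excess pairs × P = +40890 cm⁻¹; total 7434 cm⁻¹.
E(LS) − E(HS) = 7434 − (-5576) = 13010 cm⁻¹.

13010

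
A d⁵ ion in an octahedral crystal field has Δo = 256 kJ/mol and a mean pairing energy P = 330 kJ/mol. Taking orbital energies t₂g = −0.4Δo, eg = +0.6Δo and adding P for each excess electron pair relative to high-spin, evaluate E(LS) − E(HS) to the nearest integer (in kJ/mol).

148

High-spin d⁵ fills as t₂g³ eg² with CFSE 3(−0.4) + 2(+0.6) = 0.0Δo = 0 kJ/mol.
Low-spin: t₂g⁵ eg⁰, orbital CFSE = -2.0Δo = -512 kJ/mol; plus 2 excess pairs × P = +660 kJ/mol; total 148 kJ/mol.
E(LS) − E(HS) = 148 − (0) = 148 kJ/mol.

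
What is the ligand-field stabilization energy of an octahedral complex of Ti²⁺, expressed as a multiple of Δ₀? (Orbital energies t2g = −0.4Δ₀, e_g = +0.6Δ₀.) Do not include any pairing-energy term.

-0.8 Δ₀

Ti is in group 4, so Ti²⁺ is d² (4 − 2 = 2).
Configuration: t2g^2 e_g^0.
CFSE = 2(-0.4Δ₀) + 0(0.6Δ₀) = -0.8Δ₀ + 0.0Δ₀ = -0.8Δ₀.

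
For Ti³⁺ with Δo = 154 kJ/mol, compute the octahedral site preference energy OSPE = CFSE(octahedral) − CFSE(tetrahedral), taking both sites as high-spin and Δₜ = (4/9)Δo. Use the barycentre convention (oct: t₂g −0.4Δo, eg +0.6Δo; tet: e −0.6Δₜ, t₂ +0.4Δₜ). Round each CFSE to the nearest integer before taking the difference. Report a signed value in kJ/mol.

-21

Group 4 minus oxidation state +3 gives a d¹ configuration for Ti³⁺.
In an octahedral site d¹ (HS) is t2g^1 e_g^0, giving CFSE(oct) = -0.4Δo = -62 kJ/mol.
Tetrahedral: e^1 t2^0, CFSE = 1(−0.6) + 0(+0.4) = -0.6Δₜ = -0.6 × (4/9) × 154 = -41 kJ/mol.
OSPE = -62 − (-41) = -21 kJ/mol.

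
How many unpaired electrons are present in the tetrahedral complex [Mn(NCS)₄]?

Each NCS⁻ contributes -1; 4 × (-1) = -4. With overall charge +0, Mn is in the +4 oxidation state.
Group 7 minus oxidation state +4 gives a d³ configuration for Mn⁴⁺.
Tetrahedral splitting is small, so the complex is high-spin.
Configuration: e² t₂¹, giving 3 unpaired electrons.

3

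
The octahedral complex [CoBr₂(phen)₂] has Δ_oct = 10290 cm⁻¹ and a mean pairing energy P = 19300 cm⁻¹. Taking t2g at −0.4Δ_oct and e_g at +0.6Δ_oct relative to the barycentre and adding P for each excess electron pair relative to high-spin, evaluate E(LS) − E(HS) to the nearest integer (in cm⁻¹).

9010

Ligand charges: 2×(-1) from Br⁻ and 2×(+0) from phen sum to -2; with overall charge +0, Co is +2.
Co sits in group 9; removing 2 electrons leaves Co²⁺ with 9 − 2 = 7 d electrons.
High-spin d⁷ fills as t2g^5 e_g^2 with CFSE 5(−0.4) + 2(+0.6) = -0.8Δ_oct = -8232 cm⁻¹.
Low-spin: t2g^6 e_g^1, orbital CFSE = -1.8Δ_oct = -18522 cm⁻¹; plus 1 excess pair × P = +19300 cm⁻¹; total 778 cm⁻¹.
E(LS) − E(HS) = 778 − (-8232) = 9010 cm⁻¹.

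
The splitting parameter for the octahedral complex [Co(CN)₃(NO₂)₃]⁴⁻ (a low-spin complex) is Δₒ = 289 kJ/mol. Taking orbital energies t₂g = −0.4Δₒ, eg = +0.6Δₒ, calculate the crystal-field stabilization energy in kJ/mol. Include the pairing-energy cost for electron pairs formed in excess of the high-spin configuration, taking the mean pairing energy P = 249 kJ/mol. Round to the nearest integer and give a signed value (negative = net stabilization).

Ligand charges: 3×(-1) from CN⁻ and 3×(-1) from NO₂⁻ sum to -6; with overall charge -4, Co is +2.
Co is in group 9, so Co²⁺ is d⁷ (9 − 2 = 7).
Configuration: t₂g⁶ eg¹.
CFSE(orbital) = 6×(-0.4Δₒ) + 1×(0.6Δₒ) = -1.8Δₒ; with Δₒ = 289 kJ/mol that is -520 kJ/mol.
Relative to high-spin t₂g⁵ eg² (2 paired), the low-spin configuration has 1 additional pair, contributing +1 × 249 = +249 kJ/mol.
Net CFSE = -520 + 249 = -271 kJ/mol.

-271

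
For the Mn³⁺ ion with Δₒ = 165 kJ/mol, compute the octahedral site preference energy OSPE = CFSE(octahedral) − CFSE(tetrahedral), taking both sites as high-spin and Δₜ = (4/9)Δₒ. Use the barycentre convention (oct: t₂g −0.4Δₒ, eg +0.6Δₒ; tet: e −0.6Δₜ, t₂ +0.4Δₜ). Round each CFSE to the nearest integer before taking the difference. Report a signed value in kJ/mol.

-70

Mn³⁺: group 7, so d-count = 7 − 3 = 4.
Octahedral (high-spin): t₂g³ eg¹, CFSE = 3(−0.4) + 1(+0.6) = -0.6Δₒ = -0.6 × 165 = -99 kJ/mol.
Tetrahedral: e² t₂², CFSE = 2(−0.6) + 2(+0.4) = -0.4Δₜ = -0.4 × (4/9) × 165 = -29 kJ/mol.
OSPE = -99 − (-29) = -70 kJ/mol.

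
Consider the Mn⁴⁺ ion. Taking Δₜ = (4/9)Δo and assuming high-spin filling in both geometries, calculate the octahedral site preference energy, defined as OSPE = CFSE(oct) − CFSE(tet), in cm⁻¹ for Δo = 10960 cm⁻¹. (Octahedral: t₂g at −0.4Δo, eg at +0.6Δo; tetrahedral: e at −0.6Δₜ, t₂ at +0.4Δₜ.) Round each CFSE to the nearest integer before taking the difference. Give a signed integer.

Mn⁴⁺: group 7, so d-count = 7 − 4 = 3.
Octahedral (high-spin): t2g^3 e_g^0, CFSE = 3(−0.4) + 0(+0.6) = -1.2Δo = -1.2 × 10960 = -13152 cm⁻¹.
Tetrahedral e^2 t2^1 gives -0.8Δₜ = -0.8 × (4/9) × 10960 = -3897 cm⁻¹.
Subtracting, OSPE = -13152 − (-3897) = -9255 cm⁻¹.

-9255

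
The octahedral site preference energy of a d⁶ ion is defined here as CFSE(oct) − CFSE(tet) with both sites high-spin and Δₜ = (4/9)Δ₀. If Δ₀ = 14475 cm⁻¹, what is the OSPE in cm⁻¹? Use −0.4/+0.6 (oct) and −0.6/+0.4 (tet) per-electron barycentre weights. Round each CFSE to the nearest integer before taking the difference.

-1930

Octahedral (high-spin): t₂g⁴ eg², CFSE = 4(−0.4) + 2(+0.6) = -0.4Δ₀ = -0.4 × 14475 = -5790 cm⁻¹.
Tetrahedral e³ t₂³ gives -0.6Δₜ = -0.6 × (4/9) × 14475 = -3860 cm⁻¹.
OSPE = CFSE(oct) − CFSE(tet) = -5790 − (-3860) = -1930 cm⁻¹.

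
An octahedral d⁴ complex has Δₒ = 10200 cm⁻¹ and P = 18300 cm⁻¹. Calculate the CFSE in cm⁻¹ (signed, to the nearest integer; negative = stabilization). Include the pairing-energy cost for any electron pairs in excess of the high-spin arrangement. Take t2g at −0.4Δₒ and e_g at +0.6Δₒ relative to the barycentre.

-6120

With Δₒ < P the complex is high-spin.
Configuration: t2g^3 e_g^1.
Orbital CFSE = -0.6Δₒ = -0.6 × 10200 = -6120 cm⁻¹.
High-spin has no excess pairs, so no pairing correction applies.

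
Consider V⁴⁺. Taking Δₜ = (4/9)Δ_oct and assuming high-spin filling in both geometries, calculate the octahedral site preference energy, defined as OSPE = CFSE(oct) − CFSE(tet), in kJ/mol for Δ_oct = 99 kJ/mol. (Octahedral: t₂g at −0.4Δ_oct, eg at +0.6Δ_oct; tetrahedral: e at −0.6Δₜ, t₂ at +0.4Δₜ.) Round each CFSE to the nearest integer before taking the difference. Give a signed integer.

V sits in group 5; removing 4 electrons leaves V⁴⁺ with 5 − 4 = 1 d electrons.
Octahedral (high-spin): t₂g¹ eg⁰, CFSE = 1(−0.4) + 0(+0.6) = -0.4Δ_oct = -0.4 × 99 = -40 kJ/mol.
Tetrahedral e¹ t₂⁰ gives -0.6Δₜ = -0.6 × (4/9) × 99 = -26 kJ/mol.
OSPE = -40 − (-26) = -14 kJ/mol.

-14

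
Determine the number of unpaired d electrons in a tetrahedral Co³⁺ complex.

Group 9 minus oxidation state +3 gives a d⁶ configuration for Co³⁺.
Tetrahedral splitting is small, so the complex is high-spin.
Configuration: e³ t₂³, giving 4 unpaired electrons.

4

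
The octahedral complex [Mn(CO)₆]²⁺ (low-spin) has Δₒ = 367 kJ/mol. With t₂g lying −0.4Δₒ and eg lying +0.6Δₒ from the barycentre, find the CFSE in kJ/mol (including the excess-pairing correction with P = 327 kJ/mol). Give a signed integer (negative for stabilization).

-80

CO is neutral, so the +2 overall charge sits on Mn: oxidation state +2.
Mn is in group 7, so Mn²⁺ is d⁵ (7 − 2 = 5).
Configuration: t₂g⁵ eg⁰.
Orbital CFSE = 5(-0.4) + 0(0.6) = -2.0Δₒ = -2.0 × 367 = -734 kJ/mol.
High-spin d⁵ would be t₂g³ eg² with 0 pairs; low-spin has 2, so 2 excess pairs cost +2P = +654 kJ/mol.
Combining: -734 + 654 = -80 kJ/mol.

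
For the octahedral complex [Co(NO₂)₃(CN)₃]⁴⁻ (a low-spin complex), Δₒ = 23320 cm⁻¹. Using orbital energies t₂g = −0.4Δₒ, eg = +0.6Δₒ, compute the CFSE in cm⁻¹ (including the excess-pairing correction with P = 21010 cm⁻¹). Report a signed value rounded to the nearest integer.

-20966

Ligand charges: 3×(-1) from NO₂⁻ and 3×(-1) from CN⁻ sum to -6; with overall charge -4, Co is +2.
Co²⁺: group 9, so d-count = 9 − 2 = 7.
Electron filling gives t₂g⁶ eg¹.
Orbital CFSE = 6(-0.4) + 1(0.6) = -1.8Δₒ = -1.8 × 23320 = -41976 cm⁻¹.
Relative to high-spin t₂g⁵ eg² (2 paired), the low-spin configuration has 1 additional pair, contributing +1 × 21010 = +21010 cm⁻¹.
Combining: -41976 + 21010 = -20966 cm⁻¹.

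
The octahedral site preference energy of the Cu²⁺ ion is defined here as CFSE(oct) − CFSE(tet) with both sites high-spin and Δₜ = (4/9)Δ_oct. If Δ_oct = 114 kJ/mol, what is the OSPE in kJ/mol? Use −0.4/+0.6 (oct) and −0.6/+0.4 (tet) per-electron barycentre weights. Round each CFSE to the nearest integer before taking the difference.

-48

Group 11 minus oxidation state +2 gives a d⁹ configuration for Cu²⁺.
Octahedral high-spin t₂g⁶ eg³: CFSE = -0.6 × 114 = -68 kJ/mol.
Tetrahedral: e⁴ t₂⁵, CFSE = 4(−0.6) + 5(+0.4) = -0.4Δₜ = -0.4 × (4/9) × 114 = -20 kJ/mol.
OSPE = CFSE(oct) − CFSE(tet) = -68 − (-20) = -48 kJ/mol.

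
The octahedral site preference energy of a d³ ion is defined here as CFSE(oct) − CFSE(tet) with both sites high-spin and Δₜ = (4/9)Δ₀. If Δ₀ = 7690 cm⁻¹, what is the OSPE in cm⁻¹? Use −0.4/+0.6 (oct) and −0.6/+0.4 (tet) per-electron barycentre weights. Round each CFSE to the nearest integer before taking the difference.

-6494

Octahedral high-spin t₂g³ eg⁰: CFSE = -1.2 × 7690 = -9228 cm⁻¹.
Tetrahedral e² t₂¹ gives -0.8Δₜ = -0.8 × (4/9) × 7690 = -2734 cm⁻¹.
OSPE = -9228 − (-2734) = -6494 cm⁻¹.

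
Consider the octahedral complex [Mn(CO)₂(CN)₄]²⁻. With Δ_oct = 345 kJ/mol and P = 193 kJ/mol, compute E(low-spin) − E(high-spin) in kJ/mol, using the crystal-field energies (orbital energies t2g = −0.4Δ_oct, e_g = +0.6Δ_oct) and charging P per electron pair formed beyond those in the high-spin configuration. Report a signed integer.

Ligand charges: 2×(+0) from CO and 4×(-1) from CN⁻ sum to -4; with overall charge -2, Mn is +2.
Mn sits in group 7; removing 2 electrons leaves Mn²⁺ with 7 − 2 = 5 d electrons.
High-spin d⁵ fills as t2g^3 e_g^2 with CFSE 3(−0.4) + 2(+0.6) = 0.0Δ_oct = 0 kJ/mol.
For low-spin the configuration is t2g^5 e_g^0: orbital energy -2.0 × 345 = -690 kJ/mol, and 2 additional pairs relative to high-spin add 386 kJ/mol, giving -304 kJ/mol.
The difference is -304 − (0) = -304 kJ/mol, so low-spin lies lower.

-304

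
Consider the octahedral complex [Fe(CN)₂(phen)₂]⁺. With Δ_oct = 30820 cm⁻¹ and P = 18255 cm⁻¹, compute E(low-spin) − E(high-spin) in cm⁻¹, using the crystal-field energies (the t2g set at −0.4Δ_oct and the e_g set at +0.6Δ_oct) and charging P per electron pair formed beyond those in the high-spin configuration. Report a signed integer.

-25130

Ligand charges: 2×(-1) from CN⁻ and 2×(+0) from phen sum to -2; with overall charge +1, Fe is +3.
Fe sits in group 8; removing 3 electrons leaves Fe³⁺ with 8 − 3 = 5 d electrons.
High-spin d⁵ fills as t2g^3 e_g^2 with CFSE 3(−0.4) + 2(+0.6) = 0.0Δ_oct = 0 cm⁻¹.
Low-spin t2g^5 e_g^0 gives -2.0Δ_oct = -61640 cm⁻¹, but forming 2 extra pairs costs 2P = 36510 cm⁻¹, so E(LS) = -61640 + 36510 = -25130 cm⁻¹.
E(LS) − E(HS) = -25130 − (0) = -25130 cm⁻¹.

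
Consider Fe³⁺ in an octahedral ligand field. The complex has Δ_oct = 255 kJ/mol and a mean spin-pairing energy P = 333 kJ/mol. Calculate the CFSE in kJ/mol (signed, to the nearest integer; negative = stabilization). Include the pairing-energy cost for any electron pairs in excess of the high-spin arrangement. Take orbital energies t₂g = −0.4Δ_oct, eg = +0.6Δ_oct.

Group 8 minus oxidation state +3 gives a d⁵ configuration for Fe³⁺.
Since Δ_oct = 255 kJ/mol < P = 333 kJ/mol, the complex adopts the high-spin configuration.
Filling d⁵ accordingly: t₂g³ eg².
Orbital CFSE = 0.0Δ_oct = 0.0 × 255 = 0 kJ/mol.
High-spin has no excess pairs, so no pairing correction applies.

0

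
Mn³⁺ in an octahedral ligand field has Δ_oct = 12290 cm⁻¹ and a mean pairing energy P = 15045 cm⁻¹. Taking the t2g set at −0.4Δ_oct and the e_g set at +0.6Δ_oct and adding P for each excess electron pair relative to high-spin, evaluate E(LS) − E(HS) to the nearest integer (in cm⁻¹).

2755

Mn³⁺: group 7, so d-count = 7 − 3 = 4.
In the high-spin limit (t2g^3 e_g^1) the orbital term is -0.6Δ_oct = -7374 cm⁻¹, with no excess pairing.
For low-spin the configuration is t2g^4 e_g^0: orbital energy -1.6 × 12290 = -19664 cm⁻¹, and 1 additional pair relative to high-spin adds 15045 cm⁻¹, giving -4619 cm⁻¹.
Thus E(LS) − E(HS) = 2755 cm⁻¹.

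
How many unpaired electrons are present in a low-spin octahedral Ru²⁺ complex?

0

Ru is in group 8, so Ru²⁺ is d⁶ (8 − 2 = 6).
Configuration: t₂g⁶ eg⁰, giving 0 unpaired electrons.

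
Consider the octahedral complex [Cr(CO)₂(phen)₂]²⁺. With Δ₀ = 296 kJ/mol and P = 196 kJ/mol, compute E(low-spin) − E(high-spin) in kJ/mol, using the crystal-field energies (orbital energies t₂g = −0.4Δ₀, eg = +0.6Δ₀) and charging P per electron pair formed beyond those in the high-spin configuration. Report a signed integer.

-100

Ligand charges: 2×(+0) from CO and 2×(+0) from phen sum to +0; with overall charge +2, Cr is +2.
Cr sits in group 6; removing 2 electrons leaves Cr²⁺ with 6 − 2 = 4 d electrons.
High-spin d⁴ fills as t₂g³ eg¹ with CFSE 3(−0.4) + 1(+0.6) = -0.6Δ₀ = -178 kJ/mol.
Low-spin t₂g⁴ eg⁰ gives -1.6Δ₀ = -474 kJ/mol, but forming 1 extra pair costs 1P = 196 kJ/mol, so E(LS) = -474 + 196 = -278 kJ/mol.
E(LS) − E(HS) = -278 − (-178) = -100 kJ/mol.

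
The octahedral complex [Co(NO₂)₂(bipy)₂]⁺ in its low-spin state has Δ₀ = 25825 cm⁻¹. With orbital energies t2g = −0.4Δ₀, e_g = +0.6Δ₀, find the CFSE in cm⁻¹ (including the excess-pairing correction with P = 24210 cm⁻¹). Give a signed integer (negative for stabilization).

-13560

Ligand charges: 2×(-1) from NO₂⁻ and 2×(+0) from bipy sum to -2; with overall charge +1, Co is +3.
Co sits in group 9; removing 3 electrons leaves Co³⁺ with 9 − 3 = 6 d electrons.
The d⁶ electrons fill as t2g^6 e_g^0.
Orbital CFSE = 6(-0.4) + 0(0.6) = -2.4Δ₀ = -2.4 × 25825 = -61980 cm⁻¹.
Pairing penalty: 3 pairs vs 1 in the high-spin reference → 2 extra × P = 48420 cm⁻¹.
Net CFSE = -61980 + 48420 = -13560 cm⁻¹.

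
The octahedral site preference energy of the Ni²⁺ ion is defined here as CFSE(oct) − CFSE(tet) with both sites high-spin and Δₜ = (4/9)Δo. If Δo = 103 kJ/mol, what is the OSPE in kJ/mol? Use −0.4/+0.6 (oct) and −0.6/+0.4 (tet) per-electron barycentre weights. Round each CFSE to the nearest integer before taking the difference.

-87

Ni is in group 10, so Ni²⁺ is d⁸ (10 − 2 = 8).
In an octahedral site d⁸ (HS) is t₂g⁶ eg², giving CFSE(oct) = -1.2Δo = -124 kJ/mol.
In a tetrahedral site the filling is e⁴ t₂⁴: CFSE(tet) = -0.8Δₜ = -0.8 × (4/9)(103) = -37 kJ/mol.
OSPE = -124 − (-37) = -87 kJ/mol.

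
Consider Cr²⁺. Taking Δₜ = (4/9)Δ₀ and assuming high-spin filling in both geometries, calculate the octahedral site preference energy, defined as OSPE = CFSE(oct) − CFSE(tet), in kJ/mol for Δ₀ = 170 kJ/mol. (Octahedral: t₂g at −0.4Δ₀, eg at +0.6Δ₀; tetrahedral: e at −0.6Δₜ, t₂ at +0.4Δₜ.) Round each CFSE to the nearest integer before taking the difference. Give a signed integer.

-72

Group 6 minus oxidation state +2 gives a d⁴ configuration for Cr²⁺.
Octahedral high-spin t₂g³ eg¹: CFSE = -0.6 × 170 = -102 kJ/mol.
In a tetrahedral site the filling is e² t₂²: CFSE(tet) = -0.4Δₜ = -0.4 × (4/9)(170) = -30 kJ/mol.
Subtracting, OSPE = -102 − (-30) = -72 kJ/mol.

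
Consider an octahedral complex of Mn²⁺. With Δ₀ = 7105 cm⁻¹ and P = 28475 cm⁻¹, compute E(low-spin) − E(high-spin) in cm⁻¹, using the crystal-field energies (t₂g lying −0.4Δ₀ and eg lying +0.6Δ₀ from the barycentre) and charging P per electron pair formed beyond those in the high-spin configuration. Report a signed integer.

42740

Mn²⁺: group 7, so d-count = 7 − 2 = 5.
High-spin: t₂g³ eg², CFSE = 0.0Δ₀ = 0 cm⁻¹.
Low-spin t₂g⁵ eg⁰ gives -2.0Δ₀ = -14210 cm⁻¹, but forming 2 extra pairs costs 2P = 56950 cm⁻¹, so E(LS) = -14210 + 56950 = 42740 cm⁻¹.
The difference is 42740 − (0) = 42740 cm⁻¹, so high-spin lies lower.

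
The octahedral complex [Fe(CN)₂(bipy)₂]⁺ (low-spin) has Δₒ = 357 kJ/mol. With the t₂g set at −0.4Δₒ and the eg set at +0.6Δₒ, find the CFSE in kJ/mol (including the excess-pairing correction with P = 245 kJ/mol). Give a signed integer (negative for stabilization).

Ligand charges: 2×(-1) from CN⁻ and 2×(+0) from bipy sum to -2; with overall charge +1, Fe is +3.
Fe sits in group 8; removing 3 electrons leaves Fe³⁺ with 8 − 3 = 5 d electrons.
Electron filling gives t₂g⁵ eg⁰.
The orbital stabilization is -2.0Δₒ = -2.0 × 357 = -714 kJ/mol.
Relative to high-spin t₂g³ eg² (0 paired), the low-spin configuration has 2 additional pairs, contributing +2 × 245 = +490 kJ/mol.
Combining: -714 + 490 = -224 kJ/mol.

-224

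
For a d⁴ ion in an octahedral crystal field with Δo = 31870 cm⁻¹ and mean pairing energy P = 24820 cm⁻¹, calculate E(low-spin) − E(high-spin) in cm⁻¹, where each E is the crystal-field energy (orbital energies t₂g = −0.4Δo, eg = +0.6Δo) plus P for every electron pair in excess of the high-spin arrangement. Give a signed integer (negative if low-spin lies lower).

-7050

High-spin d⁴ fills as t₂g³ eg¹ with CFSE 3(−0.4) + 1(+0.6) = -0.6Δo = -19122 cm⁻¹.
Low-spin: t₂g⁴ eg⁰, orbital CFSE = -1.6Δo = -50992 cm⁻¹; plus 1 excess pair × P = +24820 cm⁻¹; total -26172 cm⁻¹.
E(LS) − E(HS) = -26172 − (-19122) = -7050 cm⁻¹.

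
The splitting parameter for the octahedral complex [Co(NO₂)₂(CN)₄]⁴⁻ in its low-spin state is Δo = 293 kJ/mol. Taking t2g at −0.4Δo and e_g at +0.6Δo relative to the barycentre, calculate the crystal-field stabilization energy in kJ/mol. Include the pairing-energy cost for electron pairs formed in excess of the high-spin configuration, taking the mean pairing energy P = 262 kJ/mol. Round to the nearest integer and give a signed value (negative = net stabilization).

-265

Ligand charges: 2×(-1) from NO₂⁻ and 4×(-1) from CN⁻ sum to -6; with overall charge -4, Co is +2.
Group 9 minus oxidation state +2 gives a d⁷ configuration for Co²⁺.
Configuration: t2g^6 e_g^1.
Orbital CFSE = 6(-0.4) + 1(0.6) = -1.8Δo = -1.8 × 293 = -527 kJ/mol.
Relative to high-spin t2g^5 e_g^2 (2 paired), the low-spin configuration has 1 additional pair, contributing +1 × 262 = +262 kJ/mol.
Overall CFSE = -527 + 262 = -265 kJ/mol.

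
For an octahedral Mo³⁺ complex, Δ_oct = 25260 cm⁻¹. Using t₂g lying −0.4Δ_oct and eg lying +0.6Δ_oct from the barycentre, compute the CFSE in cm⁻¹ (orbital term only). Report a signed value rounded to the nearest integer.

Mo is in group 6, so Mo³⁺ is d³ (6 − 3 = 3).
For octahedral d³ the high- and low-spin configurations coincide.
Electron filling gives t₂g³ eg⁰.
Orbital CFSE = 3(-0.4) + 0(0.6) = -1.2Δ_oct = -1.2 × 25260 = -30312 cm⁻¹.

-30312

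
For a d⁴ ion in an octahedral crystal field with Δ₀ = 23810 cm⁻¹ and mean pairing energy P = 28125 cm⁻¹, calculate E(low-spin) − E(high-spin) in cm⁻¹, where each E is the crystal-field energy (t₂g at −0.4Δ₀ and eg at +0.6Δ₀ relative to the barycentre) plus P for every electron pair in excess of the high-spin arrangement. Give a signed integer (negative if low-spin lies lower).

High-spin: t₂g³ eg¹, CFSE = -0.6Δ₀ = -14286 cm⁻¹.
For low-spin the configuration is t₂g⁴ eg⁰: orbital energy -1.6 × 23810 = -38096 cm⁻¹, and 1 additional pair relative to high-spin adds 28125 cm⁻¹, giving -9971 cm⁻¹.
E(LS) − E(HS) = -9971 − (-14286) = 4315 cm⁻¹.

4315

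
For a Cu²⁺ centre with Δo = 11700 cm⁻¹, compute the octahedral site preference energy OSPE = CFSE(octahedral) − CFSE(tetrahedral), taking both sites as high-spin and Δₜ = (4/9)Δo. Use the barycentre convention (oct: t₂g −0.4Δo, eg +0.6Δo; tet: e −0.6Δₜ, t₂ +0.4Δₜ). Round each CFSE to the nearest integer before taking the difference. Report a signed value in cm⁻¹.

-4940

Cu is in group 11, so Cu²⁺ is d⁹ (11 − 2 = 9).
Octahedral high-spin t₂g⁶ eg³: CFSE = -0.6 × 11700 = -7020 cm⁻¹.
Tetrahedral: e⁴ t₂⁵, CFSE = 4(−0.6) + 5(+0.4) = -0.4Δₜ = -0.4 × (4/9) × 11700 = -2080 cm⁻¹.
OSPE = CFSE(oct) − CFSE(tet) = -7020 − (-2080) = -4940 cm⁻¹.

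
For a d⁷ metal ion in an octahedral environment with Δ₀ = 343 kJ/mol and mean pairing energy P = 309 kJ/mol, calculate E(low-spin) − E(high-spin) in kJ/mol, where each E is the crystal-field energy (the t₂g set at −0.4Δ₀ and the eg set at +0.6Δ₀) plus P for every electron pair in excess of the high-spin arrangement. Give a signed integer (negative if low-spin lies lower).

-34

High-spin: t₂g⁵ eg², CFSE = -0.8Δ₀ = -274 kJ/mol.
For low-spin the configuration is t₂g⁶ eg¹: orbital energy -1.8 × 343 = -617 kJ/mol, and 1 additional pair relative to high-spin adds 309 kJ/mol, giving -308 kJ/mol.
The difference is -308 − (-274) = -34 kJ/mol, so low-spin lies lower.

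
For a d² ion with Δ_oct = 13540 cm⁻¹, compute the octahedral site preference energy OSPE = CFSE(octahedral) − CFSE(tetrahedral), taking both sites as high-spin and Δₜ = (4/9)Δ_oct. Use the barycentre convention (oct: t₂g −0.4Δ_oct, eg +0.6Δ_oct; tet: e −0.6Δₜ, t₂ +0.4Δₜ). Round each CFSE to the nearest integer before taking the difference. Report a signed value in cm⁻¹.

In an octahedral site d² (HS) is t₂g² eg⁰, giving CFSE(oct) = -0.8Δ_oct = -10832 cm⁻¹.
Tetrahedral e² t₂⁰ gives -1.2Δₜ = -1.2 × (4/9) × 13540 = -7221 cm⁻¹.
Subtracting, OSPE = -10832 − (-7221) = -3611 cm⁻¹.

-3611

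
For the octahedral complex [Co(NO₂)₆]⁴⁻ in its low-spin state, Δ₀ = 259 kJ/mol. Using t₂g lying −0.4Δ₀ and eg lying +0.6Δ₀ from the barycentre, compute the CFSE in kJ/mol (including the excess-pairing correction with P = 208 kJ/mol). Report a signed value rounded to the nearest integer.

-258

Each NO₂⁻ contributes -1; 6 × (-1) = -6. With overall charge -4, Co is in the +2 oxidation state.
Co sits in group 9; removing 2 electrons leaves Co²⁺ with 9 − 2 = 7 d electrons.
The d⁷ electrons fill as t₂g⁶ eg¹.
Orbital CFSE = 6(-0.4) + 1(0.6) = -1.8Δ₀ = -1.8 × 259 = -466 kJ/mol.
Pairing penalty: 3 pairs vs 2 in the high-spin reference → 1 extra × P = 208 kJ/mol.
Overall CFSE = -466 + 208 = -258 kJ/mol.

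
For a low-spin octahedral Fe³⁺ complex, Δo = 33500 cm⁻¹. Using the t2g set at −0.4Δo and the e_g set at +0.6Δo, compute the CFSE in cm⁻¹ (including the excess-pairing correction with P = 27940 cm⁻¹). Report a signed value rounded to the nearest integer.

Fe sits in group 8; removing 3 electrons leaves Fe³⁺ with 8 − 3 = 5 d electrons.
The d⁵ electrons fill as t2g^5 e_g^0.
CFSE(orbital) = 5×(-0.4Δo) + 0×(0.6Δo) = -2.0Δo; with Δo = 33500 cm⁻¹ that is -67000 cm⁻¹.
High-spin d⁵ would be t2g^3 e_g^2 with 0 pairs; low-spin has 2, so 2 excess pairs cost +2P = +55880 cm⁻¹.
Net CFSE = -67000 + 55880 = -11120 cm⁻¹.

-11120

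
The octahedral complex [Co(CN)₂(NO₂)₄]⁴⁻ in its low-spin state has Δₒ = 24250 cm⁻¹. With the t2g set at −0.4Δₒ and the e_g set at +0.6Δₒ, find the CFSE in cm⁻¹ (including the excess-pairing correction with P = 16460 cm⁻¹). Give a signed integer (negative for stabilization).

Ligand charges: 2×(-1) from CN⁻ and 4×(-1) from NO₂⁻ sum to -6; with overall charge -4, Co is +2.
Co is in group 9, so Co²⁺ is d⁷ (9 − 2 = 7).
The d⁷ electrons fill as t2g^6 e_g^1.
Orbital CFSE = 6(-0.4) + 1(0.6) = -1.8Δₒ = -1.8 × 24250 = -43650 cm⁻¹.
High-spin d⁷ would be t2g^5 e_g^2 with 2 pairs; low-spin has 3, so 1 excess pair costs +1P = +16460 cm⁻¹.
Overall CFSE = -43650 + 16460 = -27190 cm⁻¹.

-27190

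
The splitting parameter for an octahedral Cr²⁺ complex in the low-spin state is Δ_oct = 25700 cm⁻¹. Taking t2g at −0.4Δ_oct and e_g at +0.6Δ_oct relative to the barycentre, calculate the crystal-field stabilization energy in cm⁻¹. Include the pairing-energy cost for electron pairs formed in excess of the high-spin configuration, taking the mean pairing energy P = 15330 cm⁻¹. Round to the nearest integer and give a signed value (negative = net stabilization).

Group 6 minus oxidation state +2 gives a d⁴ configuration for Cr²⁺.
The d⁴ electrons fill as t2g^4 e_g^0.
CFSE(orbital) = 4×(-0.4Δ_oct) + 0×(0.6Δ_oct) = -1.6Δ_oct; with Δ_oct = 25700 cm⁻¹ that is -41120 cm⁻¹.
Pairing penalty: 1 pair vs 0 in the high-spin reference → 1 extra × P = 15330 cm⁻¹.
Net CFSE = -41120 + 15330 = -25790 cm⁻¹.

-25790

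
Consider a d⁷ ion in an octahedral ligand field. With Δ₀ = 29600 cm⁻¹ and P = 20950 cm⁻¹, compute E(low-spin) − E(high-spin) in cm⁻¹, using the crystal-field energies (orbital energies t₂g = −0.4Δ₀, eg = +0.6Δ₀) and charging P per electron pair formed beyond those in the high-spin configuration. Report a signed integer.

-8650

High-spin d⁷ fills as t₂g⁵ eg² with CFSE 5(−0.4) + 2(+0.6) = -0.8Δ₀ = -23680 cm⁻¹.
Low-spin: t₂g⁶ eg¹, orbital CFSE = -1.8Δ₀ = -53280 cm⁻¹; plus 1 excess pair × P = +20950 cm⁻¹; total -32330 cm⁻¹.
The difference is -32330 − (-23680) = -8650 cm⁻¹, so low-spin lies lower.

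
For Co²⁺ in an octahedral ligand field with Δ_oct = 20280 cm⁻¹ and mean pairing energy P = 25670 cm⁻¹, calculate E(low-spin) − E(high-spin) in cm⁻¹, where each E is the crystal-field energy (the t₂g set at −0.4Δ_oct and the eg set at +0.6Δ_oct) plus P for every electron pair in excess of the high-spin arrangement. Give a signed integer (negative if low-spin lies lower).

5390

Co²⁺: group 9, so d-count = 9 − 2 = 7.
High-spin: t₂g⁵ eg², CFSE = -0.8Δ_oct = -16224 cm⁻¹.
Low-spin: t₂g⁶ eg¹, orbital CFSE = -1.8Δ_oct = -36504 cm⁻¹; plus 1 excess pair × P = +25670 cm⁻¹; total -10834 cm⁻¹.
E(LS) − E(HS) = -10834 − (-16224) = 5390 cm⁻¹.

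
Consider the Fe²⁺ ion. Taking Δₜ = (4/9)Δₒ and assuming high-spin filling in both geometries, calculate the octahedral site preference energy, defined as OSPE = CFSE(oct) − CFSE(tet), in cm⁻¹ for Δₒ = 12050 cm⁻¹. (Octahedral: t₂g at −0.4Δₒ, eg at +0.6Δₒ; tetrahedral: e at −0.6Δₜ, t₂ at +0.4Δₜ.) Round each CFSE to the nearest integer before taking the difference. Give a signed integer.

-1607

Fe²⁺: group 8, so d-count = 8 − 2 = 6.
Octahedral (high-spin): t₂g⁴ eg², CFSE = 4(−0.4) + 2(+0.6) = -0.4Δₒ = -0.4 × 12050 = -4820 cm⁻¹.
Tetrahedral: e³ t₂³, CFSE = 3(−0.6) + 3(+0.4) = -0.6Δₜ = -0.6 × (4/9) × 12050 = -3213 cm⁻¹.
OSPE = -4820 − (-3213) = -1607 cm⁻¹.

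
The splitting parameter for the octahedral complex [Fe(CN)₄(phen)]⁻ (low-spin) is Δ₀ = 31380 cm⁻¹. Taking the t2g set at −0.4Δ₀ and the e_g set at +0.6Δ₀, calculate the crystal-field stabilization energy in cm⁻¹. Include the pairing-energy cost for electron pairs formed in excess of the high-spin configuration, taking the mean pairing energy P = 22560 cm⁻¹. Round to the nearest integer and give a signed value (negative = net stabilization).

-17640

Ligand charges: 4×(-1) from CN⁻ and 1×(+0) from phen sum to -4; with overall charge -1, Fe is +3.
Fe³⁺: group 8, so d-count = 8 − 3 = 5.
The d⁵ electrons fill as t2g^5 e_g^0.
Orbital CFSE = 5(-0.4) + 0(0.6) = -2.0Δ₀ = -2.0 × 31380 = -62760 cm⁻¹.
High-spin d⁵ would be t2g^3 e_g^2 with 0 pairs; low-spin has 2, so 2 excess pairs cost +2P = +45120 cm⁻¹.
Overall CFSE = -62760 + 45120 = -17640 cm⁻¹.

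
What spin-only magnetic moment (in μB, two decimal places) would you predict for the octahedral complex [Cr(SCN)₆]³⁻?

Each SCN⁻ contributes -1; 6 × (-1) = -6. With overall charge -3, Cr is in the +3 oxidation state.
Group 6 minus oxidation state +3 gives a d³ configuration for Cr³⁺.
Configuration: t2g^3 e_g^0 → 3 unpaired electrons.
μ(spin-only) = √[3(3+2)] = √15 ≈ 3.87 μB.

3.87 μB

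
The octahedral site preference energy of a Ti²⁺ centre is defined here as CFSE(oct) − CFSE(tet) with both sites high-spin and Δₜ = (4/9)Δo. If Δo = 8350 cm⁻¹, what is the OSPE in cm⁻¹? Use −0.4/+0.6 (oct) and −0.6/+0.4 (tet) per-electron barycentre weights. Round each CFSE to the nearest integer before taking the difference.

Ti²⁺: group 4, so d-count = 4 − 2 = 2.
Octahedral (high-spin): t₂g² eg⁰, CFSE = 2(−0.4) + 0(+0.6) = -0.8Δo = -0.8 × 8350 = -6680 cm⁻¹.
In a tetrahedral site the filling is e² t₂⁰: CFSE(tet) = -1.2Δₜ = -1.2 × (4/9)(8350) = -4453 cm⁻¹.
OSPE = CFSE(oct) − CFSE(tet) = -6680 − (-4453) = -2227 cm⁻¹.

-2227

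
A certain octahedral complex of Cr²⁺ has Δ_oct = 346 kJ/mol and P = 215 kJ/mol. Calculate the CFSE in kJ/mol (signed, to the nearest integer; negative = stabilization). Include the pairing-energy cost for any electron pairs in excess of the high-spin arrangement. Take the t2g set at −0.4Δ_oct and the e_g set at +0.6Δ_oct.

Group 6 minus oxidation state +2 gives a d⁴ configuration for Cr²⁺.
Here Δ_oct > P (346 > 215), so the low-spin state is favoured.
Configuration: t2g^4 e_g^0.
Orbital CFSE = -1.6Δ_oct = -1.6 × 346 = -554 kJ/mol.
Excess pairs vs high-spin: 1 − 0 = 1; pairing cost = +215 kJ/mol.
Net CFSE = -554 + 215 = -339 kJ/mol.

-339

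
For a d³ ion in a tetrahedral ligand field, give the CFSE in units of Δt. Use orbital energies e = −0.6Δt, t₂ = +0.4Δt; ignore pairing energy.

-0.8 Δt

Tetrahedral fields are weak (Δₜ ≈ 4/9 Δₒ), so electrons fill high-spin.
Configuration: e² t₂¹.
CFSE = 2(-0.6Δt) + 1(0.4Δt) = -1.2Δt + 0.4Δt = -0.8Δt.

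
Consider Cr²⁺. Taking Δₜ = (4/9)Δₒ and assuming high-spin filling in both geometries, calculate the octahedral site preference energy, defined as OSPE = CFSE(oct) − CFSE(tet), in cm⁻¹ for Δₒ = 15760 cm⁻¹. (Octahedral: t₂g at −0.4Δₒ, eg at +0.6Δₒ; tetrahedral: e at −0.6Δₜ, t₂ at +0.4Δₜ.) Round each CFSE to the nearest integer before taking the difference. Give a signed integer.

Cr sits in group 6; removing 2 electrons leaves Cr²⁺ with 6 − 2 = 4 d electrons.
In an octahedral site d⁴ (HS) is t₂g³ eg¹, giving CFSE(oct) = -0.6Δₒ = -9456 cm⁻¹.
Tetrahedral e² t₂² gives -0.4Δₜ = -0.4 × (4/9) × 15760 = -2802 cm⁻¹.
Subtracting, OSPE = -9456 − (-2802) = -6654 cm⁻¹.

-6654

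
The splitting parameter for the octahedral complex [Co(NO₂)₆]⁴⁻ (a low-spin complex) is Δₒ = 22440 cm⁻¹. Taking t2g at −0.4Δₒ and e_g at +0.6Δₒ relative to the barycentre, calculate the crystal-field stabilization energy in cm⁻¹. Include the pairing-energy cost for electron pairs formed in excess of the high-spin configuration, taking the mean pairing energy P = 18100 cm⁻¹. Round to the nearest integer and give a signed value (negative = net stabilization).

-22292

Each NO₂⁻ contributes -1; 6 × (-1) = -6. With overall charge -4, Co is in the +2 oxidation state.
Co sits in group 9; removing 2 electrons leaves Co²⁺ with 9 − 2 = 7 d electrons.
The d⁷ electrons fill as t2g^6 e_g^1.
CFSE(orbital) = 6×(-0.4Δₒ) + 1×(0.6Δₒ) = -1.8Δₒ; with Δₒ = 22440 cm⁻¹ that is -40392 cm⁻¹.
Pairing penalty: 3 pairs vs 2 in the high-spin reference → 1 extra × P = 18100 cm⁻¹.
Net CFSE = -40392 + 18100 = -22292 cm⁻¹.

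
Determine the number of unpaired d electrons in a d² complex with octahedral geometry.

2

Configuration: t₂g² eg⁰, giving 2 unpaired electrons.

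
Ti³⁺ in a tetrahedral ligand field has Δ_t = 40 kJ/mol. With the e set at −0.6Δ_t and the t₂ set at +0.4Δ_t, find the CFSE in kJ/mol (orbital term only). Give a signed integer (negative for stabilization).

-24

Ti³⁺: group 4, so d-count = 4 − 3 = 1.
Tetrahedral fields are weak (Δₜ ≈ 4/9 Δₒ), so electrons fill high-spin.
Electron filling gives e¹ t₂⁰.
CFSE(orbital) = 1×(-0.6Δ_t) + 0×(0.4Δ_t) = -0.6Δ_t; with Δ_t = 40 kJ/mol that is -24 kJ/mol.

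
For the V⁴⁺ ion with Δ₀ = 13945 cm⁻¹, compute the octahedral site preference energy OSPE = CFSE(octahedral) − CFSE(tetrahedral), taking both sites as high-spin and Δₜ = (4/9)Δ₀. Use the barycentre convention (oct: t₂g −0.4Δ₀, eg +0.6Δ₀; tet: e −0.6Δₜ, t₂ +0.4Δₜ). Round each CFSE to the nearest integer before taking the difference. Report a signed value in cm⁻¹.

V⁴⁺: group 5, so d-count = 5 − 4 = 1.
Octahedral (high-spin): t₂g¹ eg⁰, CFSE = 1(−0.4) + 0(+0.6) = -0.4Δ₀ = -0.4 × 13945 = -5578 cm⁻¹.
In a tetrahedral site the filling is e¹ t₂⁰: CFSE(tet) = -0.6Δₜ = -0.6 × (4/9)(13945) = -3719 cm⁻¹.
OSPE = -5578 − (-3719) = -1859 cm⁻¹.

-1859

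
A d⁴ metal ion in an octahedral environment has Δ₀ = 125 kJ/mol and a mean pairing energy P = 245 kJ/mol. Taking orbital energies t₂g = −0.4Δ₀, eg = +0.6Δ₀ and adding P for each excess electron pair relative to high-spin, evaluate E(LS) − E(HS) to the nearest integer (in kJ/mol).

120

In the high-spin limit (t₂g³ eg¹) the orbital term is -0.6Δ₀ = -75 kJ/mol, with no excess pairing.
Low-spin t₂g⁴ eg⁰ gives -1.6Δ₀ = -200 kJ/mol, but forming 1 extra pair costs 1P = 245 kJ/mol, so E(LS) = -200 + 245 = 45 kJ/mol.
The difference is 45 − (-75) = 120 kJ/mol, so high-spin lies lower.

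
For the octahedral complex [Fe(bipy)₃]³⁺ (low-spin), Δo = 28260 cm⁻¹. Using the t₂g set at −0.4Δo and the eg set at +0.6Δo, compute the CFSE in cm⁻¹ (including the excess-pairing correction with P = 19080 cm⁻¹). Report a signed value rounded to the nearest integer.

-18360

bipy is neutral, so the +3 overall charge sits on Fe: oxidation state +3.
Group 8 minus oxidation state +3 gives a d⁵ configuration for Fe³⁺.
Configuration: t₂g⁵ eg⁰.
The orbital stabilization is -2.0Δo = -2.0 × 28260 = -56520 cm⁻¹.
High-spin d⁵ would be t₂g³ eg² with 0 pairs; low-spin has 2, so 2 excess pairs cost +2P = +38160 cm⁻¹.
Overall CFSE = -56520 + 38160 = -18360 cm⁻¹.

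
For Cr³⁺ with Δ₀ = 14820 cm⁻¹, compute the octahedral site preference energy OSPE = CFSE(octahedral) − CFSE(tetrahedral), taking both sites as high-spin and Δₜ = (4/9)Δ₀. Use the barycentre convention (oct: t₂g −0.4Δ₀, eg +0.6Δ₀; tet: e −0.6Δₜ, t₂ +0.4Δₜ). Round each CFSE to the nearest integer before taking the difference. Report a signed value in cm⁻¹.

-12515

Cr³⁺: group 6, so d-count = 6 − 3 = 3.
In an octahedral site d³ (HS) is t2g^3 e_g^0, giving CFSE(oct) = -1.2Δ₀ = -17784 cm⁻¹.
In a tetrahedral site the filling is e^2 t2^1: CFSE(tet) = -0.8Δₜ = -0.8 × (4/9)(14820) = -5269 cm⁻¹.
Subtracting, OSPE = -17784 − (-5269) = -12515 cm⁻¹.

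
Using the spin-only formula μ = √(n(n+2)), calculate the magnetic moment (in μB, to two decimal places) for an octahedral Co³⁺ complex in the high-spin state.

4.90 μB

Co³⁺: group 9, so d-count = 9 − 3 = 6.
Configuration: t2g^4 e_g^2 → 4 unpaired electrons.
μ(spin-only) = √[4(4+2)] = √24 ≈ 4.90 μB.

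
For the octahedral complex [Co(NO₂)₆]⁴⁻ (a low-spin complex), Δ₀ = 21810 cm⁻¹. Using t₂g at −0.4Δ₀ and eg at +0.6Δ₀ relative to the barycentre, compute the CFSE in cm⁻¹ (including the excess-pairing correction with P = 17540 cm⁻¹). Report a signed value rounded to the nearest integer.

Each NO₂⁻ contributes -1; 6 × (-1) = -6. With overall charge -4, Co is in the +2 oxidation state.
Co sits in group 9; removing 2 electrons leaves Co²⁺ with 9 − 2 = 7 d electrons.
Configuration: t₂g⁶ eg¹.
Orbital CFSE = 6(-0.4) + 1(0.6) = -1.8Δ₀ = -1.8 × 21810 = -39258 cm⁻¹.
Pairing penalty: 3 pairs vs 2 in the high-spin reference → 1 extra × P = 17540 cm⁻¹.
Overall CFSE = -39258 + 17540 = -21718 cm⁻¹.

-21718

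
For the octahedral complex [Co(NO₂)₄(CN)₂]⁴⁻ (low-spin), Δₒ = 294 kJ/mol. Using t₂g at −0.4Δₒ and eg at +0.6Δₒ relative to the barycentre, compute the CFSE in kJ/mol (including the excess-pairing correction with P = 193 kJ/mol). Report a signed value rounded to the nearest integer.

Ligand charges: 4×(-1) from NO₂⁻ and 2×(-1) from CN⁻ sum to -6; with overall charge -4, Co is +2.
Group 9 minus oxidation state +2 gives a d⁷ configuration for Co²⁺.
Configuration: t₂g⁶ eg¹.
The orbital stabilization is -1.8Δₒ = -1.8 × 294 = -529 kJ/mol.
Pairing penalty: 3 pairs vs 2 in the high-spin reference → 1 extra × P = 193 kJ/mol.
Combining: -529 + 193 = -336 kJ/mol.

-336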